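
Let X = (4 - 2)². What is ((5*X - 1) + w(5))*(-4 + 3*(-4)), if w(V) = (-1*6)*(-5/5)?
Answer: -400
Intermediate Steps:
X = 4 (X = 2² = 4)
w(V) = 6 (w(V) = -(-30)/5 = -6*(-1) = 6)
((5*X - 1) + w(5))*(-4 + 3*(-4)) = ((5*4 - 1) + 6)*(-4 + 3*(-4)) = ((20 - 1) + 6)*(-4 - 12) = (19 + 6)*(-16) = 25*(-16) = -400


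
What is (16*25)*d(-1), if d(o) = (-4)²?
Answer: 6400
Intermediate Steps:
d(o) = 16
(16*25)*d(-1) = (16*25)*16 = 400*16 = 6400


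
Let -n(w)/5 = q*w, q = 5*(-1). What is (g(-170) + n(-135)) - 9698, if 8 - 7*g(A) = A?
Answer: -91333/7 ≈ -13048.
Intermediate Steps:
q = -5
g(A) = 8/7 - A/7
n(w) = 25*w (n(w) = -(-25)*w = 25*w)
(g(-170) + n(-135)) - 9698 = ((8/7 - ⅐*(-170)) + 25*(-135)) - 9698 = ((8/7 + 170/7) - 3375) - 9698 = (178/7 - 3375) - 9698 = -23447/7 - 9698 = -91333/7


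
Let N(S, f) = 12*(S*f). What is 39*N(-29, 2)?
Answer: -27144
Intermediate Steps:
N(S, f) = 12*S*f
39*N(-29, 2) = 39*(12*(-29)*2) = 39*(-696) = -27144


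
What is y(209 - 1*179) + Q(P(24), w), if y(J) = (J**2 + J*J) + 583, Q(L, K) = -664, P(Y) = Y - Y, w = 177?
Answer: 1719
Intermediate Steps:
P(Y) = 0
y(J) = 583 + 2*J**2 (y(J) = (J**2 + J**2) + 583 = 2*J**2 + 583 = 583 + 2*J**2)
y(209 - 1*179) + Q(P(24), w) = (583 + 2*(209 - 1*179)**2) - 664 = (583 + 2*(209 - 179)**2) - 664 = (583 + 2*30**2) - 664 = (583 + 2*900) - 664 = (583 + 1800) - 664 = 2383 - 664 = 1719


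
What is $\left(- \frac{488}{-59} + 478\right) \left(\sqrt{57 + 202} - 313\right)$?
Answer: $- \frac{8979970}{59} + \frac{28690 \sqrt{259}}{59} \approx -1.4438 \cdot 10^{5}$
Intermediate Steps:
$\left(- \frac{488}{-59} + 478\right) \left(\sqrt{57 + 202} - 313\right) = \left(\left(-488\right) \left(- \frac{1}{59}\right) + 478\right) \left(\sqrt{259} - 313\right) = \left(\frac{488}{59} + 478\right) \left(-313 + \sqrt{259}\right) = \frac{28690 \left(-313 + \sqrt{259}\right)}{59} = - \frac{8979970}{59} + \frac{28690 \sqrt{259}}{59}$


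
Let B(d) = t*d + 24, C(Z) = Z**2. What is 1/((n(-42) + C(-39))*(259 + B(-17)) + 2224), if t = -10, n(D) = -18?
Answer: 1/683083 ≈ 1.4640e-6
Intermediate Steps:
B(d) = 24 - 10*d (B(d) = -10*d + 24 = 24 - 10*d)
1/((n(-42) + C(-39))*(259 + B(-17)) + 2224) = 1/((-18 + (-39)**2)*(259 + (24 - 10*(-17))) + 2224) = 1/((-18 + 1521)*(259 + (24 + 170)) + 2224) = 1/(1503*(259 + 194) + 2224) = 1/(1503*453 + 2224) = 1/(680859 + 2224) = 1/683083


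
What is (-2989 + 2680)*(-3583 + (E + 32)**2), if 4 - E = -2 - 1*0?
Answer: 660951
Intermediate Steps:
E = 6 (E = 4 - (-2 - 1*0) = 4 - (-2 + 0) = 4 - 1*(-2) = 4 + 2 = 6)
(-2989 + 2680)*(-3583 + (E + 32)**2) = (-2989 + 2680)*(-3583 + (6 + 32)**2) = -309*(-3583 + 38**2) = -309*(-3583 + 1444) = -309*(-2139) = 660951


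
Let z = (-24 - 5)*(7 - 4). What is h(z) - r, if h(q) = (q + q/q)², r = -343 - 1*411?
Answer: 8150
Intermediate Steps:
z = -87 (z = -29*3 = -87)
r = -754 (r = -343 - 411 = -754)
h(q) = (1 + q)² (h(q) = (q + 1)² = (1 + q)²)
h(z) - r = (1 - 87)² - 1*(-754) = (-86)² + 754 = 7396 + 754 = 8150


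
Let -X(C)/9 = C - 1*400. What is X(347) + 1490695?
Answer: 1491172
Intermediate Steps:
X(C) = 3600 - 9*C (X(C) = -9*(C - 1*400) = -9*(C - 400) = -9*(-400 + C) = 3600 - 9*C)
X(347) + 1490695 = (3600 - 9*347) + 1490695 = (3600 - 3123) + 1490695 = 477 + 1490695 = 1491172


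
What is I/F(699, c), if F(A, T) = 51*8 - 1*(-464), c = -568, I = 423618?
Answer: 211809/436 ≈ 485.80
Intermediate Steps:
F(A, T) = 872 (F(A, T) = 408 + 464 = 872)
I/F(699, c) = 423618/872 = 423618*(1/872) = 211809/436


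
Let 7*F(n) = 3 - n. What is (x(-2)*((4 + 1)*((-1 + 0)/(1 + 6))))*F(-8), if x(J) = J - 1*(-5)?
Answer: -165/49 ≈ -3.3673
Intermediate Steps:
x(J) = 5 + J (x(J) = J + 5 = 5 + J)
F(n) = 3/7 - n/7 (F(n) = (3 - n)/7 = 3/7 - n/7)
(x(-2)*((4 + 1)*((-1 + 0)/(1 + 6))))*F(-8) = ((5 - 2)*((4 + 1)*((-1 + 0)/(1 + 6))))*(3/7 - ⅐*(-8)) = (3*(5*(-1/7)))*(3/7 + 8/7) = (3*(5*(-1*⅐)))*(11/7) = (3*(5*(-⅐)))*(11/7) = (3*(-5/7))*(11/7) = -15/7*11/7 = -165/49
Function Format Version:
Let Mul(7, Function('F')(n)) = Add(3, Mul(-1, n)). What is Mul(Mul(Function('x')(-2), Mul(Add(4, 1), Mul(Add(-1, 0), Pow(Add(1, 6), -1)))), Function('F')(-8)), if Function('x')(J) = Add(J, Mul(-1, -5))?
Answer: Rational(-165, 49) ≈ -3.3673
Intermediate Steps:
Function('x')(J) = Add(5, J) (Function('x')(J) = Add(J, 5) = Add(5, J))
Function('F')(n) = Add(Rational(3, 7), Mul(Rational(-1, 7), n)) (Function('F')(n) = Mul(Rational(1, 7), Add(3, Mul(-1, n))) = Add(Rational(3, 7), Mul(Rational(-1, 7), n)))
Mul(Mul(Function('x')(-2), Mul(Add(4, 1), Mul(Add(-1, 0), Pow(Add(1, 6), -1)))), Function('F')(-8)) = Mul(Mul(Add(5, -2), Mul(Add(4, 1), Mul(Add(-1, 0), Pow(Add(1, 6), -1)))), Add(Rational(3, 7), Mul(Rational(-1, 7), -8))) = Mul(Mul(3, Mul(5, Mul(-1, Pow(7, -1)))), Add(Rational(3, 7), Rational(8, 7))) = Mul(Mul(3, Mul(5, Mul(-1, Rational(1, 7)))), Rational(11, 7)) = Mul(Mul(3, Mul(5, Rational(-1, 7))), Rational(11, 7)) = Mul(Mul(3, Rational(-5, 7)), Rational(11, 7)) = Mul(Rational(-15, 7), Rational(11, 7)) = Rational(-165, 49)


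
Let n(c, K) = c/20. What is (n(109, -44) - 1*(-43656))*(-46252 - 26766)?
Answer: -31880717561/10 ≈ -3.1881e+9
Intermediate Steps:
n(c, K) = c/20 (n(c, K) = c*(1/20) = c/20)
(n(109, -44) - 1*(-43656))*(-46252 - 26766) = ((1/20)*109 - 1*(-43656))*(-46252 - 26766) = (109/20 + 43656)*(-73018) = (873229/20)*(-73018) = -31880717561/10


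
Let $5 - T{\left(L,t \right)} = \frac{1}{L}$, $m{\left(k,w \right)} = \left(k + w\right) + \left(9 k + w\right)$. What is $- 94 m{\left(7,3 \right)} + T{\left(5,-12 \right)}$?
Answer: $- \frac{35696}{5} \approx -7139.2$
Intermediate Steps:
$m{\left(k,w \right)} = 2 w + 10 k$ ($m{\left(k,w \right)} = \left(k + w\right) + \left(w + 9 k\right) = 2 w + 10 k$)
$T{\left(L,t \right)} = 5 - \frac{1}{L}$
$- 94 m{\left(7,3 \right)} + T{\left(5,-12 \right)} = - 94 \left(2 \cdot 3 + 10 \cdot 7\right) + \left(5 - \frac{1}{5}\right) = - 94 \left(6 + 70\right) + \left(5 - \frac{1}{5}\right) = \left(-94\right) 76 + \left(5 - \frac{1}{5}\right) = -7144 + \frac{24}{5} = - \frac{35696}{5}$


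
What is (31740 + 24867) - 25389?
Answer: 31218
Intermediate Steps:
(31740 + 24867) - 25389 = 56607 - 25389 = 31218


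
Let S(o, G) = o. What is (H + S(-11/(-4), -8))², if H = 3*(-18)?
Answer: 42025/16 ≈ 2626.6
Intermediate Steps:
H = -54
(H + S(-11/(-4), -8))² = (-54 - 11/(-4))² = (-54 - 11*(-¼))² = (-54 + 11/4)² = (-205/4)² = 42025/16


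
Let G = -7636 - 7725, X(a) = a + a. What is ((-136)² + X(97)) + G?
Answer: 3329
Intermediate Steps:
X(a) = 2*a
G = -15361
((-136)² + X(97)) + G = ((-136)² + 2*97) - 15361 = (18496 + 194) - 15361 = 18690 - 15361 = 3329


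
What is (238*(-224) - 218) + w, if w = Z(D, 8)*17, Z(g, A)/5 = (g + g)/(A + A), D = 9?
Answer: -427475/8 ≈ -53434.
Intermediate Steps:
Z(g, A) = 5*g/A (Z(g, A) = 5*((g + g)/(A + A)) = 5*((2*g)/((2*A))) = 5*((2*g)*(1/(2*A))) = 5*(g/A) = 5*g/A)
w = 765/8 (w = (5*9/8)*17 = (5*9*(⅛))*17 = (45/8)*17 = 765/8 ≈ 95.625)
(238*(-224) - 218) + w = (238*(-224) - 218) + 765/8 = (-53312 - 218) + 765/8 = -53530 + 765/8 = -427475/8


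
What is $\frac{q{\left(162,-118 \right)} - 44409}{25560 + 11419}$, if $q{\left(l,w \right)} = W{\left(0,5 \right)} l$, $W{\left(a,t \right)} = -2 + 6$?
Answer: $- \frac{43761}{36979} \approx -1.1834$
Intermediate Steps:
$W{\left(a,t \right)} = 4$
$q{\left(l,w \right)} = 4 l$
$\frac{q{\left(162,-118 \right)} - 44409}{25560 + 11419} = \frac{4 \cdot 162 - 44409}{25560 + 11419} = \frac{648 - 44409}{36979} = \left(-43761\right) \frac{1}{36979} = - \frac{43761}{36979}$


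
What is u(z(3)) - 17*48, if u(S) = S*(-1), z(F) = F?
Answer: -819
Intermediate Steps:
u(S) = -S
u(z(3)) - 17*48 = -1*3 - 17*48 = -3 - 816 = -819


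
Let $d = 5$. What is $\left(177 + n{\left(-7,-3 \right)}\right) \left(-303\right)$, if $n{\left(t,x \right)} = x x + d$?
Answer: $-57873$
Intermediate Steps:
$n{\left(t,x \right)} = 5 + x^{2}$ ($n{\left(t,x \right)} = x x + 5 = x^{2} + 5 = 5 + x^{2}$)
$\left(177 + n{\left(-7,-3 \right)}\right) \left(-303\right) = \left(177 + \left(5 + \left(-3\right)^{2}\right)\right) \left(-303\right) = \left(177 + \left(5 + 9\right)\right) \left(-303\right) = \left(177 + 14\right) \left(-303\right) = 191 \left(-303\right) = -57873$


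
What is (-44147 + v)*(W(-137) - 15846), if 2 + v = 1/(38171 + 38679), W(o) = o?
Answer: 54227931922967/76850 ≈ 7.0563e+8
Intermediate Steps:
v = -153699/76850 (v = -2 + 1/(38171 + 38679) = -2 + 1/76850 = -153699/76850 ≈ -2.0000)
(-44147 + v)*(W(-137) - 15846) = (-44147 - 153699/76850)*(-137 - 15846) = -3392850649/76850*(-15983) = 54227931922967/76850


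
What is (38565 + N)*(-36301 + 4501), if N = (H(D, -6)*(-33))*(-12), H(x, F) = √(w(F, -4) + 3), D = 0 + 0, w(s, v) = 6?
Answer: -1264145400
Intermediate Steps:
D = 0
H(x, F) = 3 (H(x, F) = √(6 + 3) = √9 = 3)
N = 1188 (N = (3*(-33))*(-12) = -99*(-12) = 1188)
(38565 + N)*(-36301 + 4501) = (38565 + 1188)*(-36301 + 4501) = 39753*(-31800) = -1264145400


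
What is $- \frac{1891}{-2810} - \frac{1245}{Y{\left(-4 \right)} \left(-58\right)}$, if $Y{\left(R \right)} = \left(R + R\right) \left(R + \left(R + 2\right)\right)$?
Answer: $\frac{1460499}{1303840} \approx 1.1202$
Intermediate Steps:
$Y{\left(R \right)} = 2 R \left(2 + 2 R\right)$ ($Y{\left(R \right)} = 2 R \left(R + \left(2 + R\right)\right) = 2 R \left(2 + 2 R\right)$)
$- \frac{1891}{-2810} - \frac{1245}{Y{\left(-4 \right)} \left(-58\right)} = - \frac{1891}{-2810} - \frac{1245}{4 \left(-4\right) \left(1 - 4\right) \left(-58\right)} = \left(-1891\right) \left(- \frac{1}{2810}\right) - \frac{1245}{4 \left(-4\right) \left(-3\right) \left(-58\right)} = \frac{1891}{2810} - \frac{1245}{48 \left(-58\right)} = \frac{1891}{2810} - \frac{1245}{-2784} = \frac{1891}{2810} - - \frac{415}{928} = \frac{1891}{2810} + \frac{415}{928} = \frac{1460499}{1303840}$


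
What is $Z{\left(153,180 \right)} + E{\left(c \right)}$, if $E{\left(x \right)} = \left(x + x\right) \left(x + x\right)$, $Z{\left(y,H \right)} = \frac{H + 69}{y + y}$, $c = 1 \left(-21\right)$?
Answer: $\frac{180011}{102} \approx 1764.8$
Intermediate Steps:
$c = -21$
$Z{\left(y,H \right)} = \frac{69 + H}{2 y}$
$E{\left(x \right)} = 4 x^{2}$ ($E{\left(x \right)} = 2 x 2 x = 4 x^{2}$)
$Z{\left(153,180 \right)} + E{\left(c \right)} = \frac{69 + 180}{2 \cdot 153} + 4 \left(-21\right)^{2} = \frac{1}{2} \cdot \frac{1}{153} \cdot 249 + 4 \cdot 441 = \frac{83}{102} + 1764 = \frac{180011}{102}$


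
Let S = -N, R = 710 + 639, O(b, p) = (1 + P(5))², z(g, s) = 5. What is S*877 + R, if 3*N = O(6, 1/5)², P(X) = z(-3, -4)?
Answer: -377515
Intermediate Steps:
P(X) = 5
O(b, p) = 36 (O(b, p) = (1 + 5)² = 6² = 36)
R = 1349
N = 432 (N = (⅓)*36² = (⅓)*1296 = 432)
S = -432 (S = -1*432 = -432)
S*877 + R = -432*877 + 1349 = -378864 + 1349 = -377515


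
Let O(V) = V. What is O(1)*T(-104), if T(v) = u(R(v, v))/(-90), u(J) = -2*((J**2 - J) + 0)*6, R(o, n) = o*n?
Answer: 15596672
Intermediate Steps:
R(o, n) = n*o
u(J) = -12*J**2 + 12*J (u(J) = -2*(J**2 - J)*6 = (-2*J**2 + 2*J)*6 = -12*J**2 + 12*J)
T(v) = -2*v**2*(1 - v**2)/15 (T(v) = (12*(v*v)*(1 - v*v))/(-90) = (12*v**2*(1 - v**2))*(-1/90) = -2*v**2*(1 - v**2)/15)
O(1)*T(-104) = 1*((2/15)*(-104)**2*(-1 + (-104)**2)) = 1*((2/15)*10816*(-1 + 10816)) = 1*((2/15)*10816*10815) = 1*15596672 = 15596672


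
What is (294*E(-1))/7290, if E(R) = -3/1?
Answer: -49/405 ≈ -0.12099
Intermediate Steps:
E(R) = -3 (E(R) = -3*1 = -3)
(294*E(-1))/7290 = (294*(-3))/7290 = -882*1/7290 = -49/405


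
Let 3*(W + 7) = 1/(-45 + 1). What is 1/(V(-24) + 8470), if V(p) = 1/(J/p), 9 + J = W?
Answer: 2113/17900278 ≈ 0.00011804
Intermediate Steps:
W = -925/132 (W = -7 + 1/(3*(-45 + 1)) = -7 + (⅓)/(-44) = -7 + (⅓)*(-1/44) = -7 - 1/132 = -925/132 ≈ -7.0076)
J = -2113/132 (J = -9 - 925/132 = -2113/132 ≈ -16.008)
V(p) = -132*p/2113 (V(p) = 1/(-2113/(132*p)) = -132*p/2113)
1/(V(-24) + 8470) = 1/(-132/2113*(-24) + 8470) = 1/(3168/2113 + 8470) = 1/(17900278/2113) = 2113/17900278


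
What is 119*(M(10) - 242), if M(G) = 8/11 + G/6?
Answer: -940933/33 ≈ -28513.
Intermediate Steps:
M(G) = 8/11 + G/6 (M(G) = 8*(1/11) + G*(⅙) = 8/11 + G/6)
119*(M(10) - 242) = 119*((8/11 + (⅙)*10) - 242) = 119*((8/11 + 5/3) - 242) = 119*(79/33 - 242) = 119*(-7907/33) = -940933/33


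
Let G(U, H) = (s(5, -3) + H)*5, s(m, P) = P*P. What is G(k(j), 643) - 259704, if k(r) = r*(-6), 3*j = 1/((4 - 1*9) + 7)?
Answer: -256444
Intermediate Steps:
j = ⅙ (j = 1/(3*((4 - 1*9) + 7)) = 1/(3*((4 - 9) + 7)) = 1/(3*(-5 + 7)) = (⅓)/2 = (⅓)*(½) = ⅙ ≈ 0.16667)
k(r) = -6*r
s(m, P) = P²
G(U, H) = 45 + 5*H (G(U, H) = ((-3)² + H)*5 = (9 + H)*5 = 45 + 5*H)
G(k(j), 643) - 259704 = (45 + 5*643) - 259704 = (45 + 3215) - 259704 = 3260 - 259704 = -256444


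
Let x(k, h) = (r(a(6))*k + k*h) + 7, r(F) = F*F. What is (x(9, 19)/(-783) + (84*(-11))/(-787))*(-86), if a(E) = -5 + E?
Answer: -49563778/616221 ≈ -80.432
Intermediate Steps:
r(F) = F²
x(k, h) = 7 + k + h*k (x(k, h) = ((-5 + 6)²*k + k*h) + 7 = (1²*k + h*k) + 7 = (1*k + h*k) + 7 = (k + h*k) + 7 = 7 + k + h*k)
(x(9, 19)/(-783) + (84*(-11))/(-787))*(-86) = ((7 + 9 + 19*9)/(-783) + (84*(-11))/(-787))*(-86) = ((7 + 9 + 171)*(-1/783) - 924*(-1/787))*(-86) = (187*(-1/783) + 924/787)*(-86) = (-187/783 + 924/787)*(-86) = (576323/616221)*(-86) = -49563778/616221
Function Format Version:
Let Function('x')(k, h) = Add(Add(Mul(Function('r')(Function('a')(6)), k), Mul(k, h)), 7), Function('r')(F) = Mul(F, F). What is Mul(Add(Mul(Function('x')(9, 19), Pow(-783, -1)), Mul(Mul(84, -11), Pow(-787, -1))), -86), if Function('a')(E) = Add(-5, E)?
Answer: Rational(-49563778, 616221) ≈ -80.432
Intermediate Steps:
Function('r')(F) = Pow(F, 2)
Function('x')(k, h) = Add(7, k, Mul(h, k)) (Function('x')(k, h) = Add(Add(Mul(Pow(Add(-5, 6), 2), k), Mul(k, h)), 7) = Add(Add(Mul(Pow(1, 2), k), Mul(h, k)), 7) = Add(Add(Mul(1, k), Mul(h, k)), 7) = Add(Add(k, Mul(h, k)), 7) = Add(7, k, Mul(h, k)))
Mul(Add(Mul(Function('x')(9, 19), Pow(-783, -1)), Mul(Mul(84, -11), Pow(-787, -1))), -86) = Mul(Add(Mul(Add(7, 9, Mul(19, 9)), Pow(-783, -1)), Mul(Mul(84, -11), Pow(-787, -1))), -86) = Mul(Add(Mul(Add(7, 9, 171), Rational(-1, 783)), Mul(-924, Rational(-1, 787))), -86) = Mul(Add(Mul(187, Rational(-1, 783)), Rational(924, 787)), -86) = Mul(Add(Rational(-187, 783), Rational(924, 787)), -86) = Mul(Rational(576323, 616221), -86) = Rational(-49563778, 616221)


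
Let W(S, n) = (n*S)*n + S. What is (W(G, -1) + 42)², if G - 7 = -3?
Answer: 2500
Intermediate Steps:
G = 4 (G = 7 - 3 = 4)
W(S, n) = S + S*n² (W(S, n) = (S*n)*n + S = S*n² + S = S + S*n²)
(W(G, -1) + 42)² = (4*(1 + (-1)²) + 42)² = (4*(1 + 1) + 42)² = (4*2 + 42)² = (8 + 42)² = 50² = 2500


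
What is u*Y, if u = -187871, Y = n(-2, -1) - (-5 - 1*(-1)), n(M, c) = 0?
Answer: -751484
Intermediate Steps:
Y = 4 (Y = 0 - (-5 - 1*(-1)) = 0 - (-5 + 1) = 0 - 1*(-4) = 0 + 4 = 4)
u*Y = -187871*4 = -751484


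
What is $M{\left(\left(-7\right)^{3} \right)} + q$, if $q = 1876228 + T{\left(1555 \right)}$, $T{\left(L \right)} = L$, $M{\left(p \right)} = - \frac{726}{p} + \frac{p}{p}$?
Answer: $\frac{644080638}{343} \approx 1.8778 \cdot 10^{6}$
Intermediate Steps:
$M{\left(p \right)} = 1 - \frac{726}{p}$ ($M{\left(p \right)} = - \frac{726}{p} + 1 = 1 - \frac{726}{p}$)
$q = 1877783$ ($q = 1876228 + 1555 = 1877783$)
$M{\left(\left(-7\right)^{3} \right)} + q = \frac{-726 + \left(-7\right)^{3}}{\left(-7\right)^{3}} + 1877783 = \frac{-726 - 343}{-343} + 1877783 = \left(- \frac{1}{343}\right) \left(-1069\right) + 1877783 = \frac{1069}{343} + 1877783 = \frac{644080638}{343}$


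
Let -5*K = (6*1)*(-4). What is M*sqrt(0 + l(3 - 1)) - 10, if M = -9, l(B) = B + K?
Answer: -10 - 9*sqrt(170)/5 ≈ -33.469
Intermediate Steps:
K = 24/5 (K = -6*1*(-4)/5 = -6*(-4)/5 = -1/5*(-24) = 24/5 ≈ 4.8000)
l(B) = 24/5 + B (l(B) = B + 24/5 = 24/5 + B)
M*sqrt(0 + l(3 - 1)) - 10 = -9*sqrt(0 + (24/5 + (3 - 1))) - 10 = -9*sqrt(0 + (24/5 + 2)) - 10 = -9*sqrt(0 + 34/5) - 10 = -9*sqrt(170)/5 - 10 = -10 - 9*sqrt(170)/5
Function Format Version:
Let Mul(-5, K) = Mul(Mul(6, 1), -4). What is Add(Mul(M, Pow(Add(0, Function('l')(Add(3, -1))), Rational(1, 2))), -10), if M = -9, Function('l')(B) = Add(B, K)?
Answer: Add(-10, Mul(Rational(-9, 5), Pow(170, Rational(1, 2)))) ≈ -33.469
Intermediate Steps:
K = Rational(24, 5) (K = Mul(Rational(-1, 5), Mul(Mul(6, 1), -4)) = Mul(Rational(-1, 5), Mul(6, -4)) = Mul(Rational(-1, 5), -24) = Rational(24, 5) ≈ 4.8000)
Function('l')(B) = Add(Rational(24, 5), B) (Function('l')(B) = Add(B, Rational(24, 5)) = Add(Rational(24, 5), B))
Add(Mul(M, Pow(Add(0, Function('l')(Add(3, -1))), Rational(1, 2))), -10) = Add(Mul(-9, Pow(Add(0, Add(Rational(24, 5), Add(3, -1))), Rational(1, 2))), -10) = Add(Mul(-9, Pow(Add(0, Add(Rational(24, 5), 2)), Rational(1, 2))), -10) = Add(Mul(-9, Pow(Add(0, Rational(34, 5)), Rational(1, 2))), -10) = Add(Mul(-9, Pow(Rational(34, 5), Rational(1, 2))), -10) = Add(Mul(-9, Mul(Rational(1, 5), Pow(170, Rational(1, 2)))), -10) = Add(Mul(Rational(-9, 5), Pow(170, Rational(1, 2))), -10) = Add(-10, Mul(Rational(-9, 5), Pow(170, Rational(1, 2))))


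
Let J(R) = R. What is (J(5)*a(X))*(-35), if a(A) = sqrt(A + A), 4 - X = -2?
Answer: -350*sqrt(3) ≈ -606.22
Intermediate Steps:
X = 6 (X = 4 - 1*(-2) = 4 + 2 = 6)
a(A) = sqrt(2)*sqrt(A) (a(A) = sqrt(2*A) = sqrt(2)*sqrt(A))
(J(5)*a(X))*(-35) = (5*(sqrt(2)*sqrt(6)))*(-35) = (5*(2*sqrt(3)))*(-35) = (10*sqrt(3))*(-35) = -350*sqrt(3)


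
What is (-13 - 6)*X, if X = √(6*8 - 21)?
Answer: -57*√3 ≈ -98.727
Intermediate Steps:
X = 3*√3 (X = √(48 - 21) = √27 = 3*√3 ≈ 5.1962)
(-13 - 6)*X = (-13 - 6)*(3*√3) = -57*√3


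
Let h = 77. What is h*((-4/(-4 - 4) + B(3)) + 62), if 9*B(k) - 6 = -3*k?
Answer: 28721/6 ≈ 4786.8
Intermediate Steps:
B(k) = ⅔ - k/3 (B(k) = ⅔ + (-3*k)/9 = ⅔ - k/3)
h*((-4/(-4 - 4) + B(3)) + 62) = 77*((-4/(-4 - 4) + (⅔ - ⅓*3)) + 62) = 77*((-4/(-8) + (⅔ - 1)) + 62) = 77*((-4*(-⅛) - ⅓) + 62) = 77*((½ - ⅓) + 62) = 77*(⅙ + 62) = 77*(373/6) = 28721/6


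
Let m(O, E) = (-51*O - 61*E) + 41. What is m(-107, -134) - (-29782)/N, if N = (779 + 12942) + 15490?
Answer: 399402574/29211 ≈ 13673.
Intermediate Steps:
m(O, E) = 41 - 61*E - 51*O (m(O, E) = (-61*E - 51*O) + 41 = 41 - 61*E - 51*O)
N = 29211 (N = 13721 + 15490 = 29211)
m(-107, -134) - (-29782)/N = (41 - 61*(-134) - 51*(-107)) - (-29782)/29211 = (41 + 8174 + 5457) - (-29782)/29211 = 13672 - 1*(-29782/29211) = 13672 + 29782/29211 = 399402574/29211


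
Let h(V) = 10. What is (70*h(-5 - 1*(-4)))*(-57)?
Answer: -39900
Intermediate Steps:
(70*h(-5 - 1*(-4)))*(-57) = (70*10)*(-57) = 700*(-57) = -39900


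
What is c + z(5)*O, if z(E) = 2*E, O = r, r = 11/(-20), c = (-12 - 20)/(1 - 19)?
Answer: -67/18 ≈ -3.7222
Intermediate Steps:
c = 16/9 (c = -32/(-18) = -32*(-1/18) = 16/9 ≈ 1.7778)
r = -11/20 (r = 11*(-1/20) = -11/20 ≈ -0.55000)
O = -11/20 ≈ -0.55000
c + z(5)*O = 16/9 + (2*5)*(-11/20) = 16/9 + 10*(-11/20) = 16/9 - 11/2 = -67/18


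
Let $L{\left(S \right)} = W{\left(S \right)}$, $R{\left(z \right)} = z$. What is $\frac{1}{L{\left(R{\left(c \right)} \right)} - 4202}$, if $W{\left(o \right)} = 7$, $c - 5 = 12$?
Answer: $- \frac{1}{4195} \approx -0.00023838$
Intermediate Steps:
$c = 17$ ($c = 5 + 12 = 17$)
$L{\left(S \right)} = 7$
$\frac{1}{L{\left(R{\left(c \right)} \right)} - 4202} = \frac{1}{7 - 4202} = \frac{1}{-4195} = - \frac{1}{4195}$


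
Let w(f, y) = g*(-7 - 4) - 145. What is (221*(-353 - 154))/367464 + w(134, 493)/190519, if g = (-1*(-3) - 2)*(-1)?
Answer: -7132107523/23336291272 ≈ -0.30562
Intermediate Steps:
g = -1 (g = (3 - 2)*(-1) = 1*(-1) = -1)
w(f, y) = -134 (w(f, y) = -(-7 - 4) - 145 = -1*(-11) - 145 = 11 - 145 = -134)
(221*(-353 - 154))/367464 + w(134, 493)/190519 = (221*(-353 - 154))/367464 - 134/190519 = (221*(-507))*(1/367464) - 134*1/190519 = -112047*1/367464 - 134/190519 = -37349/122488 - 134/190519 = -7132107523/23336291272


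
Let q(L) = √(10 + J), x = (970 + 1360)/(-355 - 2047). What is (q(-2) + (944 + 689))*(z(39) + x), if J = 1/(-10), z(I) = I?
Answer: 74585642/1201 + 68511*√110/6005 ≈ 62223.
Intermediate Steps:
J = -⅒ ≈ -0.10000
x = -1165/1201 (x = 2330/(-2402) = 2330*(-1/2402) = -1165/1201 ≈ -0.97003)
q(L) = 3*√110/10 (q(L) = √(10 - ⅒) = √(99/10) = 3*√110/10)
(q(-2) + (944 + 689))*(z(39) + x) = (3*√110/10 + (944 + 689))*(39 - 1165/1201) = (3*√110/10 + 1633)*(45674/1201) = (1633 + 3*√110/10)*(45674/1201) = 74585642/1201 + 68511*√110/6005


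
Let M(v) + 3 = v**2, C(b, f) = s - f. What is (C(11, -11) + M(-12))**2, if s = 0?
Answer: 23104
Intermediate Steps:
C(b, f) = -f (C(b, f) = 0 - f = -f)
M(v) = -3 + v**2
(C(11, -11) + M(-12))**2 = (-1*(-11) + (-3 + (-12)**2))**2 = (11 + (-3 + 144))**2 = (11 + 141)**2 = 152**2 = 23104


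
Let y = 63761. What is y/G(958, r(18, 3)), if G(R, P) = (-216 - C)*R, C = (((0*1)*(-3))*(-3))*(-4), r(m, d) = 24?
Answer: -63761/206928 ≈ -0.30813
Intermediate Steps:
C = 0 (C = ((0*(-3))*(-3))*(-4) = (0*(-3))*(-4) = 0*(-4) = 0)
G(R, P) = -216*R (G(R, P) = (-216 - 1*0)*R = (-216 + 0)*R = -216*R)
y/G(958, r(18, 3)) = 63761/((-216*958)) = 63761/(-206928) = 63761*(-1/206928) = -63761/206928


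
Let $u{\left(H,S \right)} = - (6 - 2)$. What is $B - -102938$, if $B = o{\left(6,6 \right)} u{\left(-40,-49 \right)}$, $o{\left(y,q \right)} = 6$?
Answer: $102914$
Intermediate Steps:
$u{\left(H,S \right)} = -4$ ($u{\left(H,S \right)} = \left(-1\right) 4 = -4$)
$B = -24$ ($B = 6 \left(-4\right) = -24$)
$B - -102938 = -24 - -102938 = -24 + 102938 = 102914$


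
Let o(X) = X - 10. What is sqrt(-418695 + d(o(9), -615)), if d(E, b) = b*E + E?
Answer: I*sqrt(418081) ≈ 646.59*I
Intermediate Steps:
o(X) = -10 + X
d(E, b) = E + E*b (d(E, b) = E*b + E = E + E*b)
sqrt(-418695 + d(o(9), -615)) = sqrt(-418695 + (-10 + 9)*(1 - 615)) = sqrt(-418695 - 1*(-614)) = sqrt(-418695 + 614) = sqrt(-418081) = I*sqrt(418081)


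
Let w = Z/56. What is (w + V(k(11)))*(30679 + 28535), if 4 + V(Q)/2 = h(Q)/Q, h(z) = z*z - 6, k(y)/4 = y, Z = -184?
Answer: 348533604/77 ≈ 4.5264e+6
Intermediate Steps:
k(y) = 4*y
h(z) = -6 + z² (h(z) = z² - 6 = -6 + z²)
V(Q) = -8 + 2*(-6 + Q²)/Q (V(Q) = -8 + 2*((-6 + Q²)/Q) = -8 + 2*(-6 + Q²)/Q)
w = -23/7 (w = -184/56 = (1/56)*(-184) = -23/7 ≈ -3.2857)
(w + V(k(11)))*(30679 + 28535) = (-23/7 + (-8 - 12/(4*11) + 2*(4*11)))*(30679 + 28535) = (-23/7 + (-8 - 12/44 + 2*44))*59214 = (-23/7 + (-8 - 12*1/44 + 88))*59214 = (-23/7 + (-8 - 3/11 + 88))*59214 = (-23/7 + 877/11)*59214 = (5886/77)*59214 = 348533604/77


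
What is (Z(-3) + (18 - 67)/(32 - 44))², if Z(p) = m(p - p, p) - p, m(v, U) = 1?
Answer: 9409/144 ≈ 65.340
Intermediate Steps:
Z(p) = 1 - p
(Z(-3) + (18 - 67)/(32 - 44))² = ((1 - 1*(-3)) + (18 - 67)/(32 - 44))² = ((1 + 3) - 49/(-12))² = (4 - 49*(-1/12))² = (4 + 49/12)² = (97/12)² = 9409/144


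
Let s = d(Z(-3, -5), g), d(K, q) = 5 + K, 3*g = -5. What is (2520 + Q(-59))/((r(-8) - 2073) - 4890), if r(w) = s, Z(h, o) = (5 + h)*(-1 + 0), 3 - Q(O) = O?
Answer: -1291/3480 ≈ -0.37098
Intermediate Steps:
g = -5/3 (g = (⅓)*(-5) = -5/3 ≈ -1.6667)
Q(O) = 3 - O
Z(h, o) = -5 - h (Z(h, o) = (5 + h)*(-1) = -5 - h)
s = 3 (s = 5 + (-5 - 1*(-3)) = 5 + (-5 + 3) = 5 - 2 = 3)
r(w) = 3
(2520 + Q(-59))/((r(-8) - 2073) - 4890) = (2520 + (3 - 1*(-59)))/((3 - 2073) - 4890) = (2520 + (3 + 59))/(-2070 - 4890) = (2520 + 62)/(-6960) = 2582*(-1/6960) = -1291/3480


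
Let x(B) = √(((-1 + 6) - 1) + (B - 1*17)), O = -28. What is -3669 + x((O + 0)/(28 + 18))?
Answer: -3669 + I*√7199/23 ≈ -3669.0 + 3.689*I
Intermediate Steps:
x(B) = √(-13 + B) (x(B) = √((5 - 1) + (B - 17)) = √(4 + (-17 + B)) = √(-13 + B))
-3669 + x((O + 0)/(28 + 18)) = -3669 + √(-13 + (-28 + 0)/(28 + 18)) = -3669 + √(-13 - 28/46) = -3669 + √(-13 - 28*1/46) = -3669 + √(-13 - 14/23) = -3669 + √(-313/23) = -3669 + I*√7199/23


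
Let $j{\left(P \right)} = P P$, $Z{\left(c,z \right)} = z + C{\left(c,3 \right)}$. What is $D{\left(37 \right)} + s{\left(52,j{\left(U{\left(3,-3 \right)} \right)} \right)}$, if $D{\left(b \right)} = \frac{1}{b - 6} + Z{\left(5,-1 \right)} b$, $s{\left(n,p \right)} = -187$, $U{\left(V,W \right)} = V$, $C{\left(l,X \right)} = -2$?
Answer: $- \frac{9237}{31} \approx -297.97$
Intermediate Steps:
$Z{\left(c,z \right)} = -2 + z$ ($Z{\left(c,z \right)} = z - 2 = -2 + z$)
$j{\left(P \right)} = P^{2}$
$D{\left(b \right)} = \frac{1}{-6 + b} - 3 b$ ($D{\left(b \right)} = \frac{1}{b - 6} + \left(-2 - 1\right) b = \frac{1}{-6 + b} - 3 b$)
$D{\left(37 \right)} + s{\left(52,j{\left(U{\left(3,-3 \right)} \right)} \right)} = \frac{1 - 3 \cdot 37^{2} + 18 \cdot 37}{-6 + 37} - 187 = \frac{1 - 4107 + 666}{31} - 187 = \frac{1}{31} \left(-3440\right) - 187 = - \frac{3440}{31} - 187 = - \frac{9237}{31}$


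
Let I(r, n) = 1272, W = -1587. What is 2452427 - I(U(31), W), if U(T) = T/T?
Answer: 2451155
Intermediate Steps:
U(T) = 1
2452427 - I(U(31), W) = 2452427 - 1*1272 = 2452427 - 1272 = 2451155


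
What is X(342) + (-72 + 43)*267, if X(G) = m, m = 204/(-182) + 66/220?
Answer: -7046877/910 ≈ -7743.8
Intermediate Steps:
m = -747/910 (m = 204*(-1/182) + 66*(1/220) = -102/91 + 3/10 = -747/910 ≈ -0.82088)
X(G) = -747/910
X(342) + (-72 + 43)*267 = -747/910 + (-72 + 43)*267 = -747/910 - 29*267 = -747/910 - 7743 = -7046877/910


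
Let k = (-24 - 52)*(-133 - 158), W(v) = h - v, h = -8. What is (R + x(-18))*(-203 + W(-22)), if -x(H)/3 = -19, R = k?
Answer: -4190697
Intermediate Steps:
W(v) = -8 - v
k = 22116 (k = -76*(-291) = 22116)
R = 22116
x(H) = 57 (x(H) = -3*(-19) = 57)
(R + x(-18))*(-203 + W(-22)) = (22116 + 57)*(-203 + (-8 - 1*(-22))) = 22173*(-203 + (-8 + 22)) = 22173*(-203 + 14) = 22173*(-189) = -4190697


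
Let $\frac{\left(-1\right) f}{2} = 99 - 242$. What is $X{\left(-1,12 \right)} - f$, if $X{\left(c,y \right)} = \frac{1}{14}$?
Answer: $- \frac{4003}{14} \approx -285.93$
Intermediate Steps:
$X{\left(c,y \right)} = \frac{1}{14}$
$f = 286$ ($f = - 2 \left(99 - 242\right) = \left(-2\right) \left(-143\right) = 286$)
$X{\left(-1,12 \right)} - f = \frac{1}{14} - 286 = - \frac{4003}{14}$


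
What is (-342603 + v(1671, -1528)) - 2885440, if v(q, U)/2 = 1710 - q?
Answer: -3227965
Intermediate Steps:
v(q, U) = 3420 - 2*q (v(q, U) = 2*(1710 - q) = 3420 - 2*q)
(-342603 + v(1671, -1528)) - 2885440 = (-342603 + (3420 - 2*1671)) - 2885440 = (-342603 + (3420 - 3342)) - 2885440 = (-342603 + 78) - 2885440 = -342525 - 2885440 = -3227965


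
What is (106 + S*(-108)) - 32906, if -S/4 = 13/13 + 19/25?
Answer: -800992/25 ≈ -32040.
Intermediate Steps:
S = -176/25 (S = -4*(13/13 + 19/25) = -4*(13*(1/13) + 19*(1/25)) = -4*(1 + 19/25) = -4*44/25 = -176/25 ≈ -7.0400)
(106 + S*(-108)) - 32906 = (106 - 176/25*(-108)) - 32906 = (106 + 19008/25) - 32906 = 21658/25 - 32906 = -800992/25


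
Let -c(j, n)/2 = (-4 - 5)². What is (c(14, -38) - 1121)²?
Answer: 1646089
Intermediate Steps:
c(j, n) = -162 (c(j, n) = -2*(-4 - 5)² = -2*(-9)² = -2*81 = -162)
(c(14, -38) - 1121)² = (-162 - 1121)² = (-1283)² = 1646089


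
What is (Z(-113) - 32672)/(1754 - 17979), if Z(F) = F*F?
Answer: 19903/16225 ≈ 1.2267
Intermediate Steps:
Z(F) = F**2
(Z(-113) - 32672)/(1754 - 17979) = ((-113)**2 - 32672)/(1754 - 17979) = (12769 - 32672)/(-16225) = -19903*(-1/16225) = 19903/16225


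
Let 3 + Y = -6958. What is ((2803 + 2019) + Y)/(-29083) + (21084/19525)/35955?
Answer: 500745635699/6805629216375 ≈ 0.073578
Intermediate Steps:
Y = -6961 (Y = -3 - 6958 = -6961)
((2803 + 2019) + Y)/(-29083) + (21084/19525)/35955 = ((2803 + 2019) - 6961)/(-29083) + (21084/19525)/35955 = (4822 - 6961)*(-1/29083) + (21084*(1/19525))*(1/35955) = -2139*(-1/29083) + (21084/19525)*(1/35955) = 2139/29083 + 7028/234007125 = 500745635699/6805629216375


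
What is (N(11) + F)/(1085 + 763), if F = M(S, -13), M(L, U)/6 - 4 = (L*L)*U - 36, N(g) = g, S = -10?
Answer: -7981/1848 ≈ -4.3187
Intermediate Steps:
M(L, U) = -192 + 6*U*L² (M(L, U) = 24 + 6*((L*L)*U - 36) = 24 + 6*(L²*U - 36) = 24 + 6*(U*L² - 36) = 24 + 6*(-36 + U*L²) = 24 + (-216 + 6*U*L²) = -192 + 6*U*L²)
F = -7992 (F = -192 + 6*(-13)*(-10)² = -192 + 6*(-13)*100 = -192 - 7800 = -7992)
(N(11) + F)/(1085 + 763) = (11 - 7992)/(1085 + 763) = -7981/1848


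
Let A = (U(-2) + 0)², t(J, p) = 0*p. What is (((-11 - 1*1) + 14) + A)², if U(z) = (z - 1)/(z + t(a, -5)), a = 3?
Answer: 289/16 ≈ 18.063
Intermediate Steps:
t(J, p) = 0
U(z) = (-1 + z)/z (U(z) = (z - 1)/(z + 0) = (-1 + z)/z)
A = 9/4 (A = ((-1 - 2)/(-2) + 0)² = (-½*(-3) + 0)² = (3/2 + 0)² = (3/2)² = 9/4 ≈ 2.2500)
(((-11 - 1*1) + 14) + A)² = (((-11 - 1*1) + 14) + 9/4)² = (((-11 - 1) + 14) + 9/4)² = ((-12 + 14) + 9/4)² = (2 + 9/4)² = (17/4)² = 289/16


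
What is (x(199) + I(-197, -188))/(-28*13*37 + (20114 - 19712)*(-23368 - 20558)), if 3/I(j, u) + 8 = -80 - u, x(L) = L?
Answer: -19903/1767172000 ≈ -1.1263e-5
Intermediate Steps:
I(j, u) = 3/(-88 - u) (I(j, u) = 3/(-8 + (-80 - u)) = 3/(-88 - u))
(x(199) + I(-197, -188))/(-28*13*37 + (20114 - 19712)*(-23368 - 20558)) = (199 - 3/(88 - 188))/(-28*13*37 + (20114 - 19712)*(-23368 - 20558)) = (199 - 3/(-100))/(-364*37 + 402*(-43926)) = (199 - 3*(-1/100))/(-13468 - 17658252) = (199 + 3/100)/(-17671720) = (19903/100)*(-1/17671720) = -19903/1767172000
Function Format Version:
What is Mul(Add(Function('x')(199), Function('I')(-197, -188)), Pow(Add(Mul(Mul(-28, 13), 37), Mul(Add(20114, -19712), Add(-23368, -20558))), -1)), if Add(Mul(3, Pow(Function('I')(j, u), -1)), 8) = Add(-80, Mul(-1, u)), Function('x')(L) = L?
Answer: Rational(-19903, 1767172000) ≈ -1.1263e-5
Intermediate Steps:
Function('I')(j, u) = Mul(3, Pow(Add(-88, Mul(-1, u)), -1)) (Function('I')(j, u) = Mul(3, Pow(Add(-8, Add(-80, Mul(-1, u))), -1)) = Mul(3, Pow(Add(-88, Mul(-1, u)), -1)))
Mul(Add(Function('x')(199), Function('I')(-197, -188)), Pow(Add(Mul(Mul(-28, 13), 37), Mul(Add(20114, -19712), Add(-23368, -20558))), -1)) = Mul(Add(199, Mul(-3, Pow(Add(88, -188), -1))), Pow(Add(Mul(Mul(-28, 13), 37), Mul(Add(20114, -19712), Add(-23368, -20558))), -1)) = Mul(Add(199, Mul(-3, Pow(-100, -1))), Pow(Add(Mul(-364, 37), Mul(402, -43926)), -1)) = Mul(Add(199, Mul(-3, Rational(-1, 100))), Pow(Add(-13468, -17658252), -1)) = Mul(Add(199, Rational(3, 100)), Pow(-17671720, -1)) = Mul(Rational(19903, 100), Rational(-1, 17671720)) = Rational(-19903, 1767172000)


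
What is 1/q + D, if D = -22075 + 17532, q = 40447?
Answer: -183750720/40447 ≈ -4543.0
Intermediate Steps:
D = -4543
1/q + D = 1/40447 - 4543 = -183750720/40447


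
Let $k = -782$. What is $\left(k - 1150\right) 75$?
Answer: $-144900$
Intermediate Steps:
$\left(k - 1150\right) 75 = \left(-782 - 1150\right) 75 = \left(-1932\right) 75 = -144900$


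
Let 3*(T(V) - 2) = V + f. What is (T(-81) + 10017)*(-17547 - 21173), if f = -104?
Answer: -1156643840/3 ≈ -3.8555e+8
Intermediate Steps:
T(V) = -98/3 + V/3 (T(V) = 2 + (V - 104)/3 = 2 + (-104 + V)/3 = 2 + (-104/3 + V/3) = -98/3 + V/3)
(T(-81) + 10017)*(-17547 - 21173) = ((-98/3 + (1/3)*(-81)) + 10017)*(-17547 - 21173) = ((-98/3 - 27) + 10017)*(-38720) = (-179/3 + 10017)*(-38720) = (29872/3)*(-38720) = -1156643840/3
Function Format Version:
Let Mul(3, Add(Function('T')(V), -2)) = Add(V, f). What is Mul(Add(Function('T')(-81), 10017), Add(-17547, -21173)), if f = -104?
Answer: Rational(-1156643840, 3) ≈ -3.8555e+8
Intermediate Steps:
Function('T')(V) = Add(Rational(-98, 3), Mul(Rational(1, 3), V)) (Function('T')(V) = Add(2, Mul(Rational(1, 3), Add(V, -104))) = Add(2, Mul(Rational(1, 3), Add(-104, V))) = Add(2, Add(Rational(-104, 3), Mul(Rational(1, 3), V))) = Add(Rational(-98, 3), Mul(Rational(1, 3), V)))
Mul(Add(Function('T')(-81), 10017), Add(-17547, -21173)) = Mul(Add(Add(Rational(-98, 3), Mul(Rational(1, 3), -81)), 10017), Add(-17547, -21173)) = Mul(Add(Add(Rational(-98, 3), -27), 10017), -38720) = Mul(Add(Rational(-179, 3), 10017), -38720) = Mul(Rational(29872, 3), -38720) = Rational(-1156643840, 3)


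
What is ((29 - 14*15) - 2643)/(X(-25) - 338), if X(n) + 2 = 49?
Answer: 2824/291 ≈ 9.7045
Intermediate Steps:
X(n) = 47 (X(n) = -2 + 49 = 47)
((29 - 14*15) - 2643)/(X(-25) - 338) = ((29 - 14*15) - 2643)/(47 - 338) = ((29 - 210) - 2643)/(-291) = (-181 - 2643)*(-1/291) = -2824*(-1/291) = 2824/291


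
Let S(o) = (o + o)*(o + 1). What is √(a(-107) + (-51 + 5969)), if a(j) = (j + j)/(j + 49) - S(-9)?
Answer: 3*√539893/29 ≈ 76.011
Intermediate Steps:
S(o) = 2*o*(1 + o) (S(o) = (2*o)*(1 + o) = 2*o*(1 + o))
a(j) = -144 + 2*j/(49 + j) (a(j) = (j + j)/(j + 49) - 2*(-9)*(1 - 9) = (2*j)/(49 + j) - 2*(-9)*(-8) = 2*j/(49 + j) - 1*144 = 2*j/(49 + j) - 144 = -144 + 2*j/(49 + j))
√(a(-107) + (-51 + 5969)) = √(2*(-3528 - 71*(-107))/(49 - 107) + (-51 + 5969)) = √(2*(-3528 + 7597)/(-58) + 5918) = √(2*(-1/58)*4069 + 5918) = √(-4069/29 + 5918) = √(167553/29) = 3*√539893/29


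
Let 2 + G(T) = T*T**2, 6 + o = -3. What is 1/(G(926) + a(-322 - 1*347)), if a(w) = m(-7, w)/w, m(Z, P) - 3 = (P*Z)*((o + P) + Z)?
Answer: 223/177068147886 ≈ 1.2594e-9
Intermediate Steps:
o = -9 (o = -6 - 3 = -9)
G(T) = -2 + T**3 (G(T) = -2 + T*T**2 = -2 + T**3)
m(Z, P) = 3 + P*Z*(-9 + P + Z) (m(Z, P) = 3 + (P*Z)*((-9 + P) + Z) = 3 + (P*Z)*(-9 + P + Z) = 3 + P*Z*(-9 + P + Z))
a(w) = (3 - 7*w**2 + 112*w)/w (a(w) = (3 + w*(-7)**2 - 7*w**2 - 9*w*(-7))/w = (3 + w*49 - 7*w**2 + 63*w)/w = (3 + 49*w - 7*w**2 + 63*w)/w = (3 - 7*w**2 + 112*w)/w)
1/(G(926) + a(-322 - 1*347)) = 1/((-2 + 926**3) + (112 - 7*(-322 - 1*347) + 3/(-322 - 1*347))) = 1/((-2 + 794022776) + (112 - 7*(-322 - 347) + 3/(-322 - 347))) = 1/(794022774 + (112 - 7*(-669) + 3/(-669))) = 1/(794022774 + (112 + 4683 + 3*(-1/669))) = 1/(794022774 + (112 + 4683 - 1/223)) = 1/(794022774 + 1069284/223) = 1/(177068147886/223) = 223/177068147886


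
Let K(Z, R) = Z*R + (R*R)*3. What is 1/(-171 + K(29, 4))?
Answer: -1/7 ≈ -0.14286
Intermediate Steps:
K(Z, R) = 3*R**2 + R*Z (K(Z, R) = R*Z + R**2*3 = R*Z + 3*R**2 = 3*R**2 + R*Z)
1/(-171 + K(29, 4)) = 1/(-171 + 4*(29 + 3*4)) = 1/(-171 + 4*(29 + 12)) = 1/(-171 + 4*41) = 1/(-171 + 164) = 1/(-7) = -1/7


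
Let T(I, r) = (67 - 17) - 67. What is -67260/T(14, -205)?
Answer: 67260/17 ≈ 3956.5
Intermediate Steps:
T(I, r) = -17 (T(I, r) = 50 - 67 = -17)
-67260/T(14, -205) = -67260/(-17) = -67260*(-1/17) = 67260/17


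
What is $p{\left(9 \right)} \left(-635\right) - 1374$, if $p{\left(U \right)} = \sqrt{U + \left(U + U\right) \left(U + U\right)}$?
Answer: $-1374 - 1905 \sqrt{37} \approx -12962.0$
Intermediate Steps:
$p{\left(U \right)} = \sqrt{U + 4 U^{2}}$ ($p{\left(U \right)} = \sqrt{U + 2 U 2 U} = \sqrt{U + 4 U^{2}}$)
$p{\left(9 \right)} \left(-635\right) - 1374 = \sqrt{9 \left(1 + 4 \cdot 9\right)} \left(-635\right) - 1374 = \sqrt{9 \left(1 + 36\right)} \left(-635\right) - 1374 = \sqrt{9 \cdot 37} \left(-635\right) - 1374 = \sqrt{333} \left(-635\right) - 1374 = 3 \sqrt{37} \left(-635\right) - 1374 = - 1905 \sqrt{37} - 1374 = -1374 - 1905 \sqrt{37}$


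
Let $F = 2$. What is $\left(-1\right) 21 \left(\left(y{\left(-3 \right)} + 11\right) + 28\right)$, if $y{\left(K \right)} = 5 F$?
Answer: $-1029$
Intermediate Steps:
$y{\left(K \right)} = 10$ ($y{\left(K \right)} = 5 \cdot 2 = 10$)
$\left(-1\right) 21 \left(\left(y{\left(-3 \right)} + 11\right) + 28\right) = \left(-1\right) 21 \left(\left(10 + 11\right) + 28\right) = - 21 \left(21 + 28\right) = \left(-21\right) 49 = -1029$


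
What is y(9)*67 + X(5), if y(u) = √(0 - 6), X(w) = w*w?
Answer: 25 + 67*I*√6 ≈ 25.0 + 164.12*I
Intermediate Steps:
X(w) = w²
y(u) = I*√6 (y(u) = √(-6) = I*√6)
y(9)*67 + X(5) = (I*√6)*67 + 5² = 67*I*√6 + 25 = 25 + 67*I*√6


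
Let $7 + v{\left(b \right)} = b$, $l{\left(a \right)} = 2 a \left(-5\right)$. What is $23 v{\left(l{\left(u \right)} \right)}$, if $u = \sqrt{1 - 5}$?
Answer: $-161 - 460 i \approx -161.0 - 460.0 i$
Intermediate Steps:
$u = 2 i$ ($u = \sqrt{-4} = 2 i \approx 2.0 i$)
$l{\left(a \right)} = - 10 a$
$v{\left(b \right)} = -7 + b$
$23 v{\left(l{\left(u \right)} \right)} = 23 \left(-7 - 10 \cdot 2 i\right) = 23 \left(-7 - 20 i\right) = -161 - 460 i$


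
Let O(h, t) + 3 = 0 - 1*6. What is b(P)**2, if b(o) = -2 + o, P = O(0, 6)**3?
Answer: 534361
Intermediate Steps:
O(h, t) = -9 (O(h, t) = -3 + (0 - 1*6) = -3 + (0 - 6) = -3 - 6 = -9)
P = -729 (P = (-9)**3 = -729)
b(P)**2 = (-2 - 729)**2 = (-731)**2 = 534361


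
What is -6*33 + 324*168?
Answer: 54234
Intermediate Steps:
-6*33 + 324*168 = -198 + 54432 = 54234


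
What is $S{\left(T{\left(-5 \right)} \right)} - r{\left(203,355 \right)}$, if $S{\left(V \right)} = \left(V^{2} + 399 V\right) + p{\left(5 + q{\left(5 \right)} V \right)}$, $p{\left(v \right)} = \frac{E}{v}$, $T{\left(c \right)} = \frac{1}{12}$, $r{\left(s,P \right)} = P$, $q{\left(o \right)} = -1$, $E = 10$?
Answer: $- \frac{2716249}{8496} \approx -319.71$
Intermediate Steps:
$T{\left(c \right)} = \frac{1}{12}$
$p{\left(v \right)} = \frac{10}{v}$
$S{\left(V \right)} = V^{2} + \frac{10}{5 - V} + 399 V$ ($S{\left(V \right)} = \left(V^{2} + 399 V\right) + \frac{10}{5 - V} = V^{2} + \frac{10}{5 - V} + 399 V$)
$S{\left(T{\left(-5 \right)} \right)} - r{\left(203,355 \right)} = \frac{10 + \frac{\left(5 - \frac{1}{12}\right) \left(399 + \frac{1}{12}\right)}{12}}{5 - \frac{1}{12}} - 355 = \frac{10 + \frac{1}{12} \left(5 - \frac{1}{12}\right) \frac{4789}{12}}{5 - \frac{1}{12}} - 355 = \frac{10 + \frac{1}{12} \cdot \frac{59}{12} \cdot \frac{4789}{12}}{\frac{59}{12}} - 355 = \frac{12 \left(10 + \frac{282551}{1728}\right)}{59} - 355 = \frac{12}{59} \cdot \frac{299831}{1728} - 355 = \frac{299831}{8496} - 355 = - \frac{2716249}{8496}$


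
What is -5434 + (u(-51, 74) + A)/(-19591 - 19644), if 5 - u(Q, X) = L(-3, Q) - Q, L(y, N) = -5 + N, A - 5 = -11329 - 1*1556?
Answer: -42638024/7847 ≈ -5433.7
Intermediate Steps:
A = -12880 (A = 5 + (-11329 - 1*1556) = 5 + (-11329 - 1556) = 5 - 12885 = -12880)
u(Q, X) = 10 (u(Q, X) = 5 - ((-5 + Q) - Q) = 5 - 1*(-5) = 5 + 5 = 10)
-5434 + (u(-51, 74) + A)/(-19591 - 19644) = -5434 + (10 - 12880)/(-19591 - 19644) = -5434 - 12870/(-39235) = -5434 - 12870*(-1/39235) = -5434 + 2574/7847 = -42638024/7847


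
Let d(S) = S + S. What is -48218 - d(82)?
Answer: -48382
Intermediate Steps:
d(S) = 2*S
-48218 - d(82) = -48218 - 2*82 = -48218 - 1*164 = -48218 - 164 = -48382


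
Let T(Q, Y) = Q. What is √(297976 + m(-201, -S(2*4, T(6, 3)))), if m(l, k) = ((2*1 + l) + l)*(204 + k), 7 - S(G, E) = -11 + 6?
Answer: 2*√55294 ≈ 470.29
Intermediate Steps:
S(G, E) = 12 (S(G, E) = 7 - (-11 + 6) = 7 - 1*(-5) = 7 + 5 = 12)
m(l, k) = (2 + 2*l)*(204 + k) (m(l, k) = ((2 + l) + l)*(204 + k) = (2 + 2*l)*(204 + k))
√(297976 + m(-201, -S(2*4, T(6, 3)))) = √(297976 + (408 + 2*(-1*12) + 408*(-201) + 2*(-1*12)*(-201))) = √(297976 + (408 + 2*(-12) - 82008 + 2*(-12)*(-201))) = √(297976 + (408 - 24 - 82008 + 4824)) = √(297976 - 76800) = √221176 = 2*√55294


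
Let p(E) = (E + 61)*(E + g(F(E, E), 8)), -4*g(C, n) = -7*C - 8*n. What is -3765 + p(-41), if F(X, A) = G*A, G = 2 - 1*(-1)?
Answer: -8570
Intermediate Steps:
G = 3 (G = 2 + 1 = 3)
F(X, A) = 3*A
g(C, n) = 2*n + 7*C/4 (g(C, n) = -(-7*C - 8*n)/4 = -(-8*n - 7*C)/4 = 2*n + 7*C/4)
p(E) = (16 + 25*E/4)*(61 + E) (p(E) = (E + 61)*(E + (2*8 + 7*(3*E)/4)) = (61 + E)*(E + (16 + 21*E/4)) = (61 + E)*(16 + 25*E/4) = (16 + 25*E/4)*(61 + E))
-3765 + p(-41) = -3765 + (976 + (25/4)*(-41)² + (1589/4)*(-41)) = -3765 + (976 + (25/4)*1681 - 65149/4) = -3765 + (976 + 42025/4 - 65149/4) = -3765 - 4805 = -8570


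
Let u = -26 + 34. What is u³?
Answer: 512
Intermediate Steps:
u = 8
u³ = 8³ = 512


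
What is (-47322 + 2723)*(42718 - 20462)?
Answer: -992595344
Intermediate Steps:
(-47322 + 2723)*(42718 - 20462) = -44599*22256 = -992595344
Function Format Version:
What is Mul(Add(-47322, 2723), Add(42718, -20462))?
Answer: -992595344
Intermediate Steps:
Mul(Add(-47322, 2723), Add(42718, -20462)) = Mul(-44599, 22256) = -992595344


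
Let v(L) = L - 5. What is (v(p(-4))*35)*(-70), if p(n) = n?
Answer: 22050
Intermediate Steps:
v(L) = -5 + L
(v(p(-4))*35)*(-70) = ((-5 - 4)*35)*(-70) = -9*35*(-70) = -315*(-70) = 22050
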